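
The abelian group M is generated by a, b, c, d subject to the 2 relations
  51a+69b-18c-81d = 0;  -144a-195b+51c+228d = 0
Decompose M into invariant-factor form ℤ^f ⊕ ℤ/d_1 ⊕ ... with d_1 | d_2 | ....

Answer: M ≅ ℤ^2 ⊕ ℤ/3 ⊕ ℤ/3

Derivation:
rank_ℚ(R)=2; free=4−2=2
SNF(R) diag = [3, 3] → torsion [3, 3]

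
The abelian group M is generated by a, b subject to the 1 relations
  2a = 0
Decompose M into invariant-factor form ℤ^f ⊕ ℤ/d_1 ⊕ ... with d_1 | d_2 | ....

Answer: M ≅ ℤ^1 ⊕ ℤ/2

Derivation:
rank_ℚ(R)=1; free=2−1=1
SNF(R) diag = [2] → torsion [2]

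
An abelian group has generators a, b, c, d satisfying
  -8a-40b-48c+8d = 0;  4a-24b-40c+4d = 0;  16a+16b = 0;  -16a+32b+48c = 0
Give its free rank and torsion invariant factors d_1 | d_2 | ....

Answer: M ≅ ℤ/4 ⊕ ℤ/8 ⊕ ℤ/16 ⊕ ℤ/48

Derivation:
rank_ℚ(R)=4; free=4−4=0
SNF(R) diag = [4, 8, 16, 48] → torsion [4, 8, 16, 48]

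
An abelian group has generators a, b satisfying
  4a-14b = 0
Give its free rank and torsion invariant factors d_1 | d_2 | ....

Answer: M ≅ ℤ^1 ⊕ ℤ/2

Derivation:
rank_ℚ(R)=1; free=2−1=1
SNF(R) diag = [2] → torsion [2]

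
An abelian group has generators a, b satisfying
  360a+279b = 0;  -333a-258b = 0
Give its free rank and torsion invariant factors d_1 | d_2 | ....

rank_ℚ(R)=2; free=2−2=0
SNF(R) diag = [3, 9] → torsion [3, 9]

Answer: M ≅ ℤ/3 ⊕ ℤ/9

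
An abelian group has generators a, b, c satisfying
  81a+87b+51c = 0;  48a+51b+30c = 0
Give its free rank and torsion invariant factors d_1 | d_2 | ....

rank_ℚ(R)=2; free=3−2=1
SNF(R) diag = [3, 3] → torsion [3, 3]

Answer: M ≅ ℤ^1 ⊕ ℤ/3 ⊕ ℤ/3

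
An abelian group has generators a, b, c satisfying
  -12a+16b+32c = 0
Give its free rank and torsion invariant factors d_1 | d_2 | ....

rank_ℚ(R)=1; free=3−1=2
SNF(R) diag = [4] → torsion [4]

Answer: M ≅ ℤ^2 ⊕ ℤ/4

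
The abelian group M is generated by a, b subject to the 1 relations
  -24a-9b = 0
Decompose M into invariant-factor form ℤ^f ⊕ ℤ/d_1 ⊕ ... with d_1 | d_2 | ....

Answer: M ≅ ℤ^1 ⊕ ℤ/3

Derivation:
rank_ℚ(R)=1; free=2−1=1
SNF(R) diag = [3] → torsion [3]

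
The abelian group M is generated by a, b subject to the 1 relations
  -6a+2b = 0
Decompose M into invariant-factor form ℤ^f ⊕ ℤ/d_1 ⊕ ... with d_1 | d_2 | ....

Answer: M ≅ ℤ^1 ⊕ ℤ/2

Derivation:
rank_ℚ(R)=1; free=2−1=1
SNF(R) diag = [2] → torsion [2]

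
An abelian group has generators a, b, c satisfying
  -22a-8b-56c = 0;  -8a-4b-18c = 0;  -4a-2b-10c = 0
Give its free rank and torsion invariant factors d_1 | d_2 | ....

rank_ℚ(R)=3; free=3−3=0
SNF(R) diag = [2, 2, 6] → torsion [2, 2, 6]

Answer: M ≅ ℤ/2 ⊕ ℤ/2 ⊕ ℤ/6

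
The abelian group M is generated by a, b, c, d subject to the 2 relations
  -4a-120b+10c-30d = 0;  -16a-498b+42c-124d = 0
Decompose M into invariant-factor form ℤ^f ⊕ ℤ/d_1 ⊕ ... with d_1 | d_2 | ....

Answer: M ≅ ℤ^2 ⊕ ℤ/2 ⊕ ℤ/2

Derivation:
rank_ℚ(R)=2; free=4−2=2
SNF(R) diag = [2, 2] → torsion [2, 2]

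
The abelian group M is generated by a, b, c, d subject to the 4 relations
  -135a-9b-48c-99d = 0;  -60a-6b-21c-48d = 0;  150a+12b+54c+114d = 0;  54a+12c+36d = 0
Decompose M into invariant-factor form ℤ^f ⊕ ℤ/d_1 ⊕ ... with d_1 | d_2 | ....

rank_ℚ(R)=4; free=4−4=0
SNF(R) diag = [3, 3, 6, 18] → torsion [3, 3, 6, 18]

Answer: M ≅ ℤ/3 ⊕ ℤ/3 ⊕ ℤ/6 ⊕ ℤ/18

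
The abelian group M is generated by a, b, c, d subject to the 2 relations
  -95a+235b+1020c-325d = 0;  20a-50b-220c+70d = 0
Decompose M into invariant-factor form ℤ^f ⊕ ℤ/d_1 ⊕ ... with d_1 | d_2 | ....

rank_ℚ(R)=2; free=4−2=2
SNF(R) diag = [5, 10] → torsion [5, 10]

Answer: M ≅ ℤ^2 ⊕ ℤ/5 ⊕ ℤ/10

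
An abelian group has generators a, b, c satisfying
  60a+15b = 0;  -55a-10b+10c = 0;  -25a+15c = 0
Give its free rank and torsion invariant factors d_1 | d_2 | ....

Answer: M ≅ ℤ/5 ⊕ ℤ/5 ⊕ ℤ/15

Derivation:
rank_ℚ(R)=3; free=3−3=0
SNF(R) diag = [5, 5, 15] → torsion [5, 5, 15]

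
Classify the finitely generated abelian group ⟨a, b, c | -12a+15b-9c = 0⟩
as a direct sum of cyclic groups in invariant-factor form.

rank_ℚ(R)=1; free=3−1=2
SNF(R) diag = [3] → torsion [3]

Answer: M ≅ ℤ^2 ⊕ ℤ/3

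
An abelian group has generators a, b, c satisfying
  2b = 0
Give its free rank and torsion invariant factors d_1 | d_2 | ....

rank_ℚ(R)=1; free=3−1=2
SNF(R) diag = [2] → torsion [2]

Answer: M ≅ ℤ^2 ⊕ ℤ/2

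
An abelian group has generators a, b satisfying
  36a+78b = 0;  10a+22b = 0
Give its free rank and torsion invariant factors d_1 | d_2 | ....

Answer: M ≅ ℤ/2 ⊕ ℤ/6

Derivation:
rank_ℚ(R)=2; free=2−2=0
SNF(R) diag = [2, 6] → torsion [2, 6]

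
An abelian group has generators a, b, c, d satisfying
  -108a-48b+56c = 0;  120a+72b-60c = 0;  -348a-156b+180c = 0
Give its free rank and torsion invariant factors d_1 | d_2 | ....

Answer: M ≅ ℤ^1 ⊕ ℤ/4 ⊕ ℤ/12 ⊕ ℤ/12

Derivation:
rank_ℚ(R)=3; free=4−3=1
SNF(R) diag = [4, 12, 12] → torsion [4, 12, 12]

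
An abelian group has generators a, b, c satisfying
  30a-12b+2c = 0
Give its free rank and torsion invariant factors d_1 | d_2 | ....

rank_ℚ(R)=1; free=3−1=2
SNF(R) diag = [2] → torsion [2]

Answer: M ≅ ℤ^2 ⊕ ℤ/2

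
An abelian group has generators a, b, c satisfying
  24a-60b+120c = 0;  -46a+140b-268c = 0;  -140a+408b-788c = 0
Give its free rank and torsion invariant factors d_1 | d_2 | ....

Answer: M ≅ ℤ/2 ⊕ ℤ/4 ⊕ ℤ/12

Derivation:
rank_ℚ(R)=3; free=3−3=0
SNF(R) diag = [2, 4, 12] → torsion [2, 4, 12]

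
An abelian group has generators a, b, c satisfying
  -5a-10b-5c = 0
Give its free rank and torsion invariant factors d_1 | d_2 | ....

rank_ℚ(R)=1; free=3−1=2
SNF(R) diag = [5] → torsion [5]

Answer: M ≅ ℤ^2 ⊕ ℤ/5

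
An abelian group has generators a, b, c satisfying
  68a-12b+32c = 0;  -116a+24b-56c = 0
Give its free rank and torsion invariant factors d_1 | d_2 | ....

rank_ℚ(R)=2; free=3−2=1
SNF(R) diag = [4, 12] → torsion [4, 12]

Answer: M ≅ ℤ^1 ⊕ ℤ/4 ⊕ ℤ/12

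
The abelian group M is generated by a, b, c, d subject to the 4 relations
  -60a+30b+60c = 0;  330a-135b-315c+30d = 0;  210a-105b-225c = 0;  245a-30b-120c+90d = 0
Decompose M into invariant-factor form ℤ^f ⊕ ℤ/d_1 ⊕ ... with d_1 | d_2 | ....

rank_ℚ(R)=4; free=4−4=0
SNF(R) diag = [5, 15, 30, 30] → torsion [5, 15, 30, 30]

Answer: M ≅ ℤ/5 ⊕ ℤ/15 ⊕ ℤ/30 ⊕ ℤ/30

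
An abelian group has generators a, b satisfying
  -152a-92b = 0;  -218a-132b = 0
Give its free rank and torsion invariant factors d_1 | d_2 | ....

Answer: M ≅ ℤ/2 ⊕ ℤ/4

Derivation:
rank_ℚ(R)=2; free=2−2=0
SNF(R) diag = [2, 4] → torsion [2, 4]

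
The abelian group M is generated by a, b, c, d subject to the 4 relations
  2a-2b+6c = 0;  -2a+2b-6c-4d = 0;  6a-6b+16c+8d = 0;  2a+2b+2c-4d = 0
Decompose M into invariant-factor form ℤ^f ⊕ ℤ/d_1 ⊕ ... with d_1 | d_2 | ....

Answer: M ≅ ℤ/2 ⊕ ℤ/2 ⊕ ℤ/4 ⊕ ℤ/4

Derivation:
rank_ℚ(R)=4; free=4−4=0
SNF(R) diag = [2, 2, 4, 4] → torsion [2, 2, 4, 4]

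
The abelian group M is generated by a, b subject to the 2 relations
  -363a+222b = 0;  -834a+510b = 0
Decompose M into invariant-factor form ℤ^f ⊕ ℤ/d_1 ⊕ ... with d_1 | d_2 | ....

rank_ℚ(R)=2; free=2−2=0
SNF(R) diag = [3, 6] → torsion [3, 6]

Answer: M ≅ ℤ/3 ⊕ ℤ/6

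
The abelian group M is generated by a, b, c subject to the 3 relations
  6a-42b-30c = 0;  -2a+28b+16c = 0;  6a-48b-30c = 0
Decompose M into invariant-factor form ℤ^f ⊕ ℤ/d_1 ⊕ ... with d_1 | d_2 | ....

Answer: M ≅ ℤ/2 ⊕ ℤ/6 ⊕ ℤ/18

Derivation:
rank_ℚ(R)=3; free=3−3=0
SNF(R) diag = [2, 6, 18] → torsion [2, 6, 18]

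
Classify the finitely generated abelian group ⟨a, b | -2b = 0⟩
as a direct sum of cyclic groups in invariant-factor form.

Answer: M ≅ ℤ^1 ⊕ ℤ/2

Derivation:
rank_ℚ(R)=1; free=2−1=1
SNF(R) diag = [2] → torsion [2]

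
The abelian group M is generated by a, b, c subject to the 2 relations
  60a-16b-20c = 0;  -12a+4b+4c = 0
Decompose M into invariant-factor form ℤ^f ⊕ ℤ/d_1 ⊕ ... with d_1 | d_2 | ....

Answer: M ≅ ℤ^1 ⊕ ℤ/4 ⊕ ℤ/4

Derivation:
rank_ℚ(R)=2; free=3−2=1
SNF(R) diag = [4, 4] → torsion [4, 4]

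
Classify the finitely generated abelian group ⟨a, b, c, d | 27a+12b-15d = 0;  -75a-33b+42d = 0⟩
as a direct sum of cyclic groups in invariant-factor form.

rank_ℚ(R)=2; free=4−2=2
SNF(R) diag = [3, 3] → torsion [3, 3]

Answer: M ≅ ℤ^2 ⊕ ℤ/3 ⊕ ℤ/3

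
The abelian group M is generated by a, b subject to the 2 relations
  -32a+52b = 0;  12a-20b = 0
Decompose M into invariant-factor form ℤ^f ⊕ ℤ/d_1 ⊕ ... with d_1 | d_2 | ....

rank_ℚ(R)=2; free=2−2=0
SNF(R) diag = [4, 4] → torsion [4, 4]

Answer: M ≅ ℤ/4 ⊕ ℤ/4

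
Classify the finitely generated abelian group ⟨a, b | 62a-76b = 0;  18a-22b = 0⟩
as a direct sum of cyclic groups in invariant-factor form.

Answer: M ≅ ℤ/2 ⊕ ℤ/2

Derivation:
rank_ℚ(R)=2; free=2−2=0
SNF(R) diag = [2, 2] → torsion [2, 2]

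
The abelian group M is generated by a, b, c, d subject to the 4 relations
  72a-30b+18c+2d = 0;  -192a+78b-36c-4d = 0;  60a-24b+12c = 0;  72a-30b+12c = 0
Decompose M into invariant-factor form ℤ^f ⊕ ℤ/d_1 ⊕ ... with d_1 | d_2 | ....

Answer: M ≅ ℤ/2 ⊕ ℤ/6 ⊕ ℤ/12 ⊕ ℤ/12

Derivation:
rank_ℚ(R)=4; free=4−4=0
SNF(R) diag = [2, 6, 12, 12] → torsion [2, 6, 12, 12]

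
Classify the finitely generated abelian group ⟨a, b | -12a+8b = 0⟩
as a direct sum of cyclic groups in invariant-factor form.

Answer: M ≅ ℤ^1 ⊕ ℤ/4

Derivation:
rank_ℚ(R)=1; free=2−1=1
SNF(R) diag = [4] → torsion [4]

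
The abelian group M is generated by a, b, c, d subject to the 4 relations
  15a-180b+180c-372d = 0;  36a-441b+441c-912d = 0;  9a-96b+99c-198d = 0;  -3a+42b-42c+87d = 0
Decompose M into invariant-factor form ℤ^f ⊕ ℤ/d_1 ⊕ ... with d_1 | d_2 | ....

rank_ℚ(R)=4; free=4−4=0
SNF(R) diag = [3, 3, 3, 3] → torsion [3, 3, 3, 3]

Answer: M ≅ ℤ/3 ⊕ ℤ/3 ⊕ ℤ/3 ⊕ ℤ/3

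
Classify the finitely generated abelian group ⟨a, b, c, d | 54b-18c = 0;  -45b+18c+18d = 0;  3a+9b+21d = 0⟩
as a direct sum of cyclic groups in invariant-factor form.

Answer: M ≅ ℤ^1 ⊕ ℤ/3 ⊕ ℤ/9 ⊕ ℤ/18

Derivation:
rank_ℚ(R)=3; free=4−3=1
SNF(R) diag = [3, 9, 18] → torsion [3, 9, 18]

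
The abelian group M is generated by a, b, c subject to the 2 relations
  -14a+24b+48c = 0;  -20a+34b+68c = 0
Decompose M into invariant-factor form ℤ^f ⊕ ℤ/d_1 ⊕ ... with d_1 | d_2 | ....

Answer: M ≅ ℤ^1 ⊕ ℤ/2 ⊕ ℤ/2

Derivation:
rank_ℚ(R)=2; free=3−2=1
SNF(R) diag = [2, 2] → torsion [2, 2]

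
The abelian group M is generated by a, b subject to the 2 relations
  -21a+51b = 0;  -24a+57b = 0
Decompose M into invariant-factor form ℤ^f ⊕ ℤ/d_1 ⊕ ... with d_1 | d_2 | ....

Answer: M ≅ ℤ/3 ⊕ ℤ/9

Derivation:
rank_ℚ(R)=2; free=2−2=0
SNF(R) diag = [3, 9] → torsion [3, 9]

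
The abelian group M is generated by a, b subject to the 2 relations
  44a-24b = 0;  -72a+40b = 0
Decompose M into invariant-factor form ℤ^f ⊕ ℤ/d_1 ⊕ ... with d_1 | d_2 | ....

Answer: M ≅ ℤ/4 ⊕ ℤ/8

Derivation:
rank_ℚ(R)=2; free=2−2=0
SNF(R) diag = [4, 8] → torsion [4, 8]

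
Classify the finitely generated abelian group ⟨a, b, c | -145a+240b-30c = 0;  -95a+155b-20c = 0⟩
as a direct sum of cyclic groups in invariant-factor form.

rank_ℚ(R)=2; free=3−2=1
SNF(R) diag = [5, 5] → torsion [5, 5]

Answer: M ≅ ℤ^1 ⊕ ℤ/5 ⊕ ℤ/5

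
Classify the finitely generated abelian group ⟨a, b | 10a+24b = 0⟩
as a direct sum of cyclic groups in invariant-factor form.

rank_ℚ(R)=1; free=2−1=1
SNF(R) diag = [2] → torsion [2]

Answer: M ≅ ℤ^1 ⊕ ℤ/2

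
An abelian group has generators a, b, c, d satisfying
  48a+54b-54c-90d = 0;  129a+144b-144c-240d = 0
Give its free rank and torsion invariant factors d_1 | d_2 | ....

Answer: M ≅ ℤ^2 ⊕ ℤ/3 ⊕ ℤ/6

Derivation:
rank_ℚ(R)=2; free=4−2=2
SNF(R) diag = [3, 6] → torsion [3, 6]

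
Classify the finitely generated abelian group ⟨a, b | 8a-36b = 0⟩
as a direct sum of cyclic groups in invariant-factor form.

rank_ℚ(R)=1; free=2−1=1
SNF(R) diag = [4] → torsion [4]

Answer: M ≅ ℤ^1 ⊕ ℤ/4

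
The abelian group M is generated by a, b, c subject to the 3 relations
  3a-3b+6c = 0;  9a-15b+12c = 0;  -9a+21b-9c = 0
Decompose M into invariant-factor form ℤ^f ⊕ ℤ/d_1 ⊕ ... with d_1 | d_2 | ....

rank_ℚ(R)=3; free=3−3=0
SNF(R) diag = [3, 3, 6] → torsion [3, 3, 6]

Answer: M ≅ ℤ/3 ⊕ ℤ/3 ⊕ ℤ/6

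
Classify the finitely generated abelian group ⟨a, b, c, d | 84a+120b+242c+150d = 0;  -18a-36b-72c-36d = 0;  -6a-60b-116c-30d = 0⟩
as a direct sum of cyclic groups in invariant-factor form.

Answer: M ≅ ℤ^1 ⊕ ℤ/2 ⊕ ℤ/6 ⊕ ℤ/18

Derivation:
rank_ℚ(R)=3; free=4−3=1
SNF(R) diag = [2, 6, 18] → torsion [2, 6, 18]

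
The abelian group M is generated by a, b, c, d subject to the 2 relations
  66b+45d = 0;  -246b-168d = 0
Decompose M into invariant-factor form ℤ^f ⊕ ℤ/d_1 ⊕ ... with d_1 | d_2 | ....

Answer: M ≅ ℤ^2 ⊕ ℤ/3 ⊕ ℤ/6

Derivation:
rank_ℚ(R)=2; free=4−2=2
SNF(R) diag = [3, 6] → torsion [3, 6]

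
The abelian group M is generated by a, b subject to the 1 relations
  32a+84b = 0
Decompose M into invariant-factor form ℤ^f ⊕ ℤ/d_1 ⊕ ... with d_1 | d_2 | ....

Answer: M ≅ ℤ^1 ⊕ ℤ/4

Derivation:
rank_ℚ(R)=1; free=2−1=1
SNF(R) diag = [4] → torsion [4]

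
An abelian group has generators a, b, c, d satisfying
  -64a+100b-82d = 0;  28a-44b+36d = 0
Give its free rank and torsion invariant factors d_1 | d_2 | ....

rank_ℚ(R)=2; free=4−2=2
SNF(R) diag = [2, 4] → torsion [2, 4]

Answer: M ≅ ℤ^2 ⊕ ℤ/2 ⊕ ℤ/4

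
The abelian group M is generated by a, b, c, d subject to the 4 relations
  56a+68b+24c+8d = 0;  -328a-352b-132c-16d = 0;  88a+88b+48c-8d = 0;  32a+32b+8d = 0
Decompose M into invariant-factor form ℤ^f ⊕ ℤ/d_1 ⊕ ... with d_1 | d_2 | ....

Answer: M ≅ ℤ/4 ⊕ ℤ/12 ⊕ ℤ/24 ⊕ ℤ/24

Derivation:
rank_ℚ(R)=4; free=4−4=0
SNF(R) diag = [4, 12, 24, 24] → torsion [4, 12, 24, 24]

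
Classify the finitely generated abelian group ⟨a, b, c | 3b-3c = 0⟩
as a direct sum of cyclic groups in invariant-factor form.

rank_ℚ(R)=1; free=3−1=2
SNF(R) diag = [3] → torsion [3]

Answer: M ≅ ℤ^2 ⊕ ℤ/3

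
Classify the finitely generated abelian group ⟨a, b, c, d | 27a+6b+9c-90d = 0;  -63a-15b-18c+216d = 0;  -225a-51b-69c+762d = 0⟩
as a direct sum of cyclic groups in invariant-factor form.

rank_ℚ(R)=3; free=4−3=1
SNF(R) diag = [3, 3, 9] → torsion [3, 3, 9]

Answer: M ≅ ℤ^1 ⊕ ℤ/3 ⊕ ℤ/3 ⊕ ℤ/9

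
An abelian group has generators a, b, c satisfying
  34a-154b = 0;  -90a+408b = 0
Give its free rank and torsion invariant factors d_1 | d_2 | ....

rank_ℚ(R)=2; free=3−2=1
SNF(R) diag = [2, 6] → torsion [2, 6]

Answer: M ≅ ℤ^1 ⊕ ℤ/2 ⊕ ℤ/6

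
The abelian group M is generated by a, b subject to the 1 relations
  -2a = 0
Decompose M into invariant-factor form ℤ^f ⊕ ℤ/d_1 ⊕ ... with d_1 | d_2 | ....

rank_ℚ(R)=1; free=2−1=1
SNF(R) diag = [2] → torsion [2]

Answer: M ≅ ℤ^1 ⊕ ℤ/2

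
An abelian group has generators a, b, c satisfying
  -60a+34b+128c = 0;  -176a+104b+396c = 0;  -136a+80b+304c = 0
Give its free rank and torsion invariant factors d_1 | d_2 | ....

rank_ℚ(R)=3; free=3−3=0
SNF(R) diag = [2, 4, 8] → torsion [2, 4, 8]

Answer: M ≅ ℤ/2 ⊕ ℤ/4 ⊕ ℤ/8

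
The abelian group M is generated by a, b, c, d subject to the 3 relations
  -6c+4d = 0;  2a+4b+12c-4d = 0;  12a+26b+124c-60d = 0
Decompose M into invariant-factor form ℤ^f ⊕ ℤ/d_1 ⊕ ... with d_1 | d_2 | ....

Answer: M ≅ ℤ^1 ⊕ ℤ/2 ⊕ ℤ/2 ⊕ ℤ/2

Derivation:
rank_ℚ(R)=3; free=4−3=1
SNF(R) diag = [2, 2, 2] → torsion [2, 2, 2]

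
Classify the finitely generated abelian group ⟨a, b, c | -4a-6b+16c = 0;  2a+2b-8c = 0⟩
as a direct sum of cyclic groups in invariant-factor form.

rank_ℚ(R)=2; free=3−2=1
SNF(R) diag = [2, 2] → torsion [2, 2]

Answer: M ≅ ℤ^1 ⊕ ℤ/2 ⊕ ℤ/2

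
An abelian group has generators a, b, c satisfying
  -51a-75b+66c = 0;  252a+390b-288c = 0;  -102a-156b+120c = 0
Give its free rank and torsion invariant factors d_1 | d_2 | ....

Answer: M ≅ ℤ/3 ⊕ ℤ/6 ⊕ ℤ/12

Derivation:
rank_ℚ(R)=3; free=3−3=0
SNF(R) diag = [3, 6, 12] → torsion [3, 6, 12]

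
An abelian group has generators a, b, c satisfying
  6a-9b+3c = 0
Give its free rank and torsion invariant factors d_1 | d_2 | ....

rank_ℚ(R)=1; free=3−1=2
SNF(R) diag = [3] → torsion [3]

Answer: M ≅ ℤ^2 ⊕ ℤ/3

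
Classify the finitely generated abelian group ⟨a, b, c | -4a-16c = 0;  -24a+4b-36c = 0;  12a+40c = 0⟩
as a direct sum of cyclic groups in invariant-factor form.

Answer: M ≅ ℤ/4 ⊕ ℤ/4 ⊕ ℤ/8

Derivation:
rank_ℚ(R)=3; free=3−3=0
SNF(R) diag = [4, 4, 8] → torsion [4, 4, 8]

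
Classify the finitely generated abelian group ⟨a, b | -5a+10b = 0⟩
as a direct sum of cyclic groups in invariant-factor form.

Answer: M ≅ ℤ^1 ⊕ ℤ/5

Derivation:
rank_ℚ(R)=1; free=2−1=1
SNF(R) diag = [5] → torsion [5]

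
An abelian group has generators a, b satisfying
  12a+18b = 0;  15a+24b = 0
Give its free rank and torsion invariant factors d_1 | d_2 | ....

rank_ℚ(R)=2; free=2−2=0
SNF(R) diag = [3, 6] → torsion [3, 6]

Answer: M ≅ ℤ/3 ⊕ ℤ/6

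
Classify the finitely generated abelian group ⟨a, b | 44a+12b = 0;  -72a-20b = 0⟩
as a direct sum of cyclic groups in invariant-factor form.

Answer: M ≅ ℤ/4 ⊕ ℤ/4

Derivation:
rank_ℚ(R)=2; free=2−2=0
SNF(R) diag = [4, 4] → torsion [4, 4]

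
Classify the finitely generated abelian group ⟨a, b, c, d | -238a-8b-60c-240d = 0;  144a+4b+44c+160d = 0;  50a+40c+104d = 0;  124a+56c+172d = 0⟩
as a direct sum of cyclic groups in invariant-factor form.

Answer: M ≅ ℤ/2 ⊕ ℤ/4 ⊕ ℤ/12 ⊕ ℤ/12

Derivation:
rank_ℚ(R)=4; free=4−4=0
SNF(R) diag = [2, 4, 12, 12] → torsion [2, 4, 12, 12]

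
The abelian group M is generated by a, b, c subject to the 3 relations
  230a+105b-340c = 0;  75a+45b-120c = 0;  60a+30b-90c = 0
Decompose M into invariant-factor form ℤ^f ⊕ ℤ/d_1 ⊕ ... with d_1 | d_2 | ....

rank_ℚ(R)=3; free=3−3=0
SNF(R) diag = [5, 15, 30] → torsion [5, 15, 30]

Answer: M ≅ ℤ/5 ⊕ ℤ/15 ⊕ ℤ/30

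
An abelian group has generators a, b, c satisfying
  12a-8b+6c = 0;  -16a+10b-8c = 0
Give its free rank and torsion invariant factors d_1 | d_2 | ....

Answer: M ≅ ℤ^1 ⊕ ℤ/2 ⊕ ℤ/2

Derivation:
rank_ℚ(R)=2; free=3−2=1
SNF(R) diag = [2, 2] → torsion [2, 2]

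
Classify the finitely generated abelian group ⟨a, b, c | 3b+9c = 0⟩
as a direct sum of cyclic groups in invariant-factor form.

rank_ℚ(R)=1; free=3−1=2
SNF(R) diag = [3] → torsion [3]

Answer: M ≅ ℤ^2 ⊕ ℤ/3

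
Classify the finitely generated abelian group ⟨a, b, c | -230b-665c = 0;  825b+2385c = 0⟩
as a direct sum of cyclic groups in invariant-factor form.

rank_ℚ(R)=2; free=3−2=1
SNF(R) diag = [5, 15] → torsion [5, 15]

Answer: M ≅ ℤ^1 ⊕ ℤ/5 ⊕ ℤ/15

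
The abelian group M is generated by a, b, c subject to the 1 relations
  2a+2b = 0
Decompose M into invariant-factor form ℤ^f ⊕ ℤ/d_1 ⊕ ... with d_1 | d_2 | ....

rank_ℚ(R)=1; free=3−1=2
SNF(R) diag = [2] → torsion [2]

Answer: M ≅ ℤ^2 ⊕ ℤ/2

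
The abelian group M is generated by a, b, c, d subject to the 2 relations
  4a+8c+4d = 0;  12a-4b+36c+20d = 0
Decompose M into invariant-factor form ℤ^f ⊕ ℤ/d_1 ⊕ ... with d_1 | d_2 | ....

Answer: M ≅ ℤ^2 ⊕ ℤ/4 ⊕ ℤ/4

Derivation:
rank_ℚ(R)=2; free=4−2=2
SNF(R) diag = [4, 4] → torsion [4, 4]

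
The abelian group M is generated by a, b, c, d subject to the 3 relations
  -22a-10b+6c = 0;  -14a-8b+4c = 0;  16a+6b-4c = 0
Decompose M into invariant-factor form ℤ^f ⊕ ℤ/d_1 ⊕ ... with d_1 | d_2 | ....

rank_ℚ(R)=3; free=4−3=1
SNF(R) diag = [2, 2, 2] → torsion [2, 2, 2]

Answer: M ≅ ℤ^1 ⊕ ℤ/2 ⊕ ℤ/2 ⊕ ℤ/2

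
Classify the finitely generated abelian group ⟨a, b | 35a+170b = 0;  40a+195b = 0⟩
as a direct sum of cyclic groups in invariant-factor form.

Answer: M ≅ ℤ/5 ⊕ ℤ/5

Derivation:
rank_ℚ(R)=2; free=2−2=0
SNF(R) diag = [5, 5] → torsion [5, 5]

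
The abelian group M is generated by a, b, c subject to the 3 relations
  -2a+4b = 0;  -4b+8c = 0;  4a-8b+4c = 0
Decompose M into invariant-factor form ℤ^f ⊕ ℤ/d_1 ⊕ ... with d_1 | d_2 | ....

rank_ℚ(R)=3; free=3−3=0
SNF(R) diag = [2, 4, 4] → torsion [2, 4, 4]

Answer: M ≅ ℤ/2 ⊕ ℤ/4 ⊕ ℤ/4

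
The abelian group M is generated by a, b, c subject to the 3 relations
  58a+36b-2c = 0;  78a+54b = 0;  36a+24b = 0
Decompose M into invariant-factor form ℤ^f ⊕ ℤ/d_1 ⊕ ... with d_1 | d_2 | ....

rank_ℚ(R)=3; free=3−3=0
SNF(R) diag = [2, 6, 12] → torsion [2, 6, 12]

Answer: M ≅ ℤ/2 ⊕ ℤ/6 ⊕ ℤ/12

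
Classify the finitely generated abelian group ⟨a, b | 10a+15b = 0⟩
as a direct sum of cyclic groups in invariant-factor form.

Answer: M ≅ ℤ^1 ⊕ ℤ/5

Derivation:
rank_ℚ(R)=1; free=2−1=1
SNF(R) diag = [5] → torsion [5]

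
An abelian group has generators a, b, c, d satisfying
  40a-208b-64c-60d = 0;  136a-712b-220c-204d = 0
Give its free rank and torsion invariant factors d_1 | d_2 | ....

rank_ℚ(R)=2; free=4−2=2
SNF(R) diag = [4, 12] → torsion [4, 12]

Answer: M ≅ ℤ^2 ⊕ ℤ/4 ⊕ ℤ/12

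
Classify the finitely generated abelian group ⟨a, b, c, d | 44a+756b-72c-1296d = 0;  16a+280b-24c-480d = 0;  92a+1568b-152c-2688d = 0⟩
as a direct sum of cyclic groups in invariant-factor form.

rank_ℚ(R)=3; free=4−3=1
SNF(R) diag = [4, 4, 8] → torsion [4, 4, 8]

Answer: M ≅ ℤ^1 ⊕ ℤ/4 ⊕ ℤ/4 ⊕ ℤ/8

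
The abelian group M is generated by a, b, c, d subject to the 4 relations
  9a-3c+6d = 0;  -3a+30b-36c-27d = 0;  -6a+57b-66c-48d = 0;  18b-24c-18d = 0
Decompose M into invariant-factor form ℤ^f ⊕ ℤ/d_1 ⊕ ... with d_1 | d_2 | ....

rank_ℚ(R)=4; free=4−4=0
SNF(R) diag = [3, 3, 3, 6] → torsion [3, 3, 3, 6]

Answer: M ≅ ℤ/3 ⊕ ℤ/3 ⊕ ℤ/3 ⊕ ℤ/6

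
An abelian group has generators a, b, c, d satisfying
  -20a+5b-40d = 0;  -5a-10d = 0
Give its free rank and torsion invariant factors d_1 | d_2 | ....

Answer: M ≅ ℤ^2 ⊕ ℤ/5 ⊕ ℤ/5

Derivation:
rank_ℚ(R)=2; free=4−2=2
SNF(R) diag = [5, 5] → torsion [5, 5]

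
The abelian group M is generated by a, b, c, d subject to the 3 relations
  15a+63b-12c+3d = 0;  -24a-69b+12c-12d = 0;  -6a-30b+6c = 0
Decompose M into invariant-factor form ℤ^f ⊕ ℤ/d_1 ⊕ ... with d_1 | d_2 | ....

Answer: M ≅ ℤ^1 ⊕ ℤ/3 ⊕ ℤ/3 ⊕ ℤ/6

Derivation:
rank_ℚ(R)=3; free=4−3=1
SNF(R) diag = [3, 3, 6] → torsion [3, 3, 6]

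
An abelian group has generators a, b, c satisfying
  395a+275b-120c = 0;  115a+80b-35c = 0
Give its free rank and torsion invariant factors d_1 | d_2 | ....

Answer: M ≅ ℤ^1 ⊕ ℤ/5 ⊕ ℤ/5

Derivation:
rank_ℚ(R)=2; free=3−2=1
SNF(R) diag = [5, 5] → torsion [5, 5]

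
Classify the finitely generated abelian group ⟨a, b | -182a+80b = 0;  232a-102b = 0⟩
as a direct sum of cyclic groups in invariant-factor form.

rank_ℚ(R)=2; free=2−2=0
SNF(R) diag = [2, 2] → torsion [2, 2]

Answer: M ≅ ℤ/2 ⊕ ℤ/2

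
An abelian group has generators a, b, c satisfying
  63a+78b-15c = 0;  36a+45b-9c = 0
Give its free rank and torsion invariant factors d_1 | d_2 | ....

Answer: M ≅ ℤ^1 ⊕ ℤ/3 ⊕ ℤ/9

Derivation:
rank_ℚ(R)=2; free=3−2=1
SNF(R) diag = [3, 9] → torsion [3, 9]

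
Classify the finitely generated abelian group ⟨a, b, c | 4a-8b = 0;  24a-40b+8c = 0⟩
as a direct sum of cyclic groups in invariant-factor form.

rank_ℚ(R)=2; free=3−2=1
SNF(R) diag = [4, 8] → torsion [4, 8]

Answer: M ≅ ℤ^1 ⊕ ℤ/4 ⊕ ℤ/8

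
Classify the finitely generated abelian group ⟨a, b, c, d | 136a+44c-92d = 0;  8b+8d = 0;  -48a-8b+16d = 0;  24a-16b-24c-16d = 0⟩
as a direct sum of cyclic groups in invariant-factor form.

Answer: M ≅ ℤ/4 ⊕ ℤ/8 ⊕ ℤ/24 ⊕ ℤ/24

Derivation:
rank_ℚ(R)=4; free=4−4=0
SNF(R) diag = [4, 8, 24, 24] → torsion [4, 8, 24, 24]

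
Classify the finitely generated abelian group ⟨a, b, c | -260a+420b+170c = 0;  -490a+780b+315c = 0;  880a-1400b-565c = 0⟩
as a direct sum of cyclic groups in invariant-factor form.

rank_ℚ(R)=3; free=3−3=0
SNF(R) diag = [5, 10, 20] → torsion [5, 10, 20]

Answer: M ≅ ℤ/5 ⊕ ℤ/10 ⊕ ℤ/20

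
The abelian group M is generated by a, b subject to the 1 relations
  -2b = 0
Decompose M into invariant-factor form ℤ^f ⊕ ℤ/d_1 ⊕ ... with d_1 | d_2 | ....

rank_ℚ(R)=1; free=2−1=1
SNF(R) diag = [2] → torsion [2]

Answer: M ≅ ℤ^1 ⊕ ℤ/2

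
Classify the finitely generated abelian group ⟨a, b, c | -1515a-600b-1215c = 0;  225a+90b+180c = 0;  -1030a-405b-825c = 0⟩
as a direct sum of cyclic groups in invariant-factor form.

Answer: M ≅ ℤ/5 ⊕ ℤ/15 ⊕ ℤ/45

Derivation:
rank_ℚ(R)=3; free=3−3=0
SNF(R) diag = [5, 15, 45] → torsion [5, 15, 45]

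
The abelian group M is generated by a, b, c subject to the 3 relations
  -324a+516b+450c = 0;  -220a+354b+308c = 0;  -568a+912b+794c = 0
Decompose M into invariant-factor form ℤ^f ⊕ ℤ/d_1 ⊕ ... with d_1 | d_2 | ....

rank_ℚ(R)=3; free=3−3=0
SNF(R) diag = [2, 6, 12] → torsion [2, 6, 12]

Answer: M ≅ ℤ/2 ⊕ ℤ/6 ⊕ ℤ/12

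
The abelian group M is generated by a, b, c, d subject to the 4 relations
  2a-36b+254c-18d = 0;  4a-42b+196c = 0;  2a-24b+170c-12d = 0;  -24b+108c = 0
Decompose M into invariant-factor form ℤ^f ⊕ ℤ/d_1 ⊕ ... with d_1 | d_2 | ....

rank_ℚ(R)=4; free=4−4=0
SNF(R) diag = [2, 6, 6, 12] → torsion [2, 6, 6, 12]

Answer: M ≅ ℤ/2 ⊕ ℤ/6 ⊕ ℤ/6 ⊕ ℤ/12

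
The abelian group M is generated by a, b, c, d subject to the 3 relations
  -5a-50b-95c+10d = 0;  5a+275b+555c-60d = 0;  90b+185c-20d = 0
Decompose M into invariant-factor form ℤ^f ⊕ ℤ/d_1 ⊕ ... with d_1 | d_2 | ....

Answer: M ≅ ℤ^1 ⊕ ℤ/5 ⊕ ℤ/5 ⊕ ℤ/5

Derivation:
rank_ℚ(R)=3; free=4−3=1
SNF(R) diag = [5, 5, 5] → torsion [5, 5, 5]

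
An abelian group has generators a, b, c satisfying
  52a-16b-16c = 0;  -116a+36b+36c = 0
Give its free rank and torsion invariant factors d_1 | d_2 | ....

Answer: M ≅ ℤ^1 ⊕ ℤ/4 ⊕ ℤ/4

Derivation:
rank_ℚ(R)=2; free=3−2=1
SNF(R) diag = [4, 4] → torsion [4, 4]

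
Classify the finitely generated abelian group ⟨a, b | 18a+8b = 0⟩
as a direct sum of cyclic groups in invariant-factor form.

rank_ℚ(R)=1; free=2−1=1
SNF(R) diag = [2] → torsion [2]

Answer: M ≅ ℤ^1 ⊕ ℤ/2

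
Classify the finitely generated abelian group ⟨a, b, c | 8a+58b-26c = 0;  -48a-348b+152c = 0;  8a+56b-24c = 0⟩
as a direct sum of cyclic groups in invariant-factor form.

rank_ℚ(R)=3; free=3−3=0
SNF(R) diag = [2, 4, 8] → torsion [2, 4, 8]

Answer: M ≅ ℤ/2 ⊕ ℤ/4 ⊕ ℤ/8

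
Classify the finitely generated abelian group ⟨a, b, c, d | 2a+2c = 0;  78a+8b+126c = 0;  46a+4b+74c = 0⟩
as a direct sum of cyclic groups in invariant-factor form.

Answer: M ≅ ℤ^1 ⊕ ℤ/2 ⊕ ℤ/4 ⊕ ℤ/8

Derivation:
rank_ℚ(R)=3; free=4−3=1
SNF(R) diag = [2, 4, 8] → torsion [2, 4, 8]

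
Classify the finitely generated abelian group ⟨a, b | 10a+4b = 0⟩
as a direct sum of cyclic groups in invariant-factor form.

rank_ℚ(R)=1; free=2−1=1
SNF(R) diag = [2] → torsion [2]

Answer: M ≅ ℤ^1 ⊕ ℤ/2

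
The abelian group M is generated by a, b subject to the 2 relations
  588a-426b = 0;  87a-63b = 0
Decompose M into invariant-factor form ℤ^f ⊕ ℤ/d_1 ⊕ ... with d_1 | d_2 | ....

rank_ℚ(R)=2; free=2−2=0
SNF(R) diag = [3, 6] → torsion [3, 6]

Answer: M ≅ ℤ/3 ⊕ ℤ/6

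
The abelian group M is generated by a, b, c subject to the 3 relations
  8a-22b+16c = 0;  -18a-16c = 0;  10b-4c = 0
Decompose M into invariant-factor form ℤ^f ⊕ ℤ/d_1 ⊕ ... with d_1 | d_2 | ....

rank_ℚ(R)=3; free=3−3=0
SNF(R) diag = [2, 2, 4] → torsion [2, 2, 4]

Answer: M ≅ ℤ/2 ⊕ ℤ/2 ⊕ ℤ/4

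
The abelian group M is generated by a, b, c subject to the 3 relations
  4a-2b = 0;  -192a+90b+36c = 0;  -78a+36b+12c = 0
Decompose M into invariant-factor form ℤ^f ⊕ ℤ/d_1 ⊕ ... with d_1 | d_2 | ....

rank_ℚ(R)=3; free=3−3=0
SNF(R) diag = [2, 6, 12] → torsion [2, 6, 12]

Answer: M ≅ ℤ/2 ⊕ ℤ/6 ⊕ ℤ/12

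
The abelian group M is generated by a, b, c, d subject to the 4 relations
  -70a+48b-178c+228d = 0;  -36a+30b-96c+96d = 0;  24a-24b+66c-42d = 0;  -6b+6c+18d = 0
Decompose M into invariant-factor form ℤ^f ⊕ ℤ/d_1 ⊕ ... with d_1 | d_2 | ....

Answer: M ≅ ℤ/2 ⊕ ℤ/6 ⊕ ℤ/6 ⊕ ℤ/12

Derivation:
rank_ℚ(R)=4; free=4−4=0
SNF(R) diag = [2, 6, 6, 12] → torsion [2, 6, 6, 12]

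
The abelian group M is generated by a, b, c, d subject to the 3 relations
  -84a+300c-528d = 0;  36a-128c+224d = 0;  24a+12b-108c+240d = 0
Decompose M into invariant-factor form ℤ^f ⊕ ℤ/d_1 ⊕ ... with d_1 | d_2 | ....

Answer: M ≅ ℤ^1 ⊕ ℤ/4 ⊕ ℤ/12 ⊕ ℤ/12

Derivation:
rank_ℚ(R)=3; free=4−3=1
SNF(R) diag = [4, 12, 12] → torsion [4, 12, 12]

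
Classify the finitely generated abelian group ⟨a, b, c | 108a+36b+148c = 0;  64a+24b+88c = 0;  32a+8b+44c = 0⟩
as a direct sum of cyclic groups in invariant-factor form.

Answer: M ≅ ℤ/4 ⊕ ℤ/4 ⊕ ℤ/8

Derivation:
rank_ℚ(R)=3; free=3−3=0
SNF(R) diag = [4, 4, 8] → torsion [4, 4, 8]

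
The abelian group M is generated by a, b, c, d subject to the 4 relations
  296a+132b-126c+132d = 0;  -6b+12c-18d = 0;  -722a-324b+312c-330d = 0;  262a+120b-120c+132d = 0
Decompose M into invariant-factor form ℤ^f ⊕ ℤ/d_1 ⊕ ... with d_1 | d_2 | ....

Answer: M ≅ ℤ/2 ⊕ ℤ/6 ⊕ ℤ/6 ⊕ ℤ/18

Derivation:
rank_ℚ(R)=4; free=4−4=0
SNF(R) diag = [2, 6, 6, 18] → torsion [2, 6, 6, 18]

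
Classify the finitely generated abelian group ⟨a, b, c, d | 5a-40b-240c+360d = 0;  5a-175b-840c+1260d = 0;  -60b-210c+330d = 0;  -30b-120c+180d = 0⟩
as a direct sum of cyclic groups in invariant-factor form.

Answer: M ≅ ℤ/5 ⊕ ℤ/15 ⊕ ℤ/30 ⊕ ℤ/60

Derivation:
rank_ℚ(R)=4; free=4−4=0
SNF(R) diag = [5, 15, 30, 60] → torsion [5, 15, 30, 60]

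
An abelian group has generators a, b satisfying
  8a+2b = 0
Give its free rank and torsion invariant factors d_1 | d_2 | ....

rank_ℚ(R)=1; free=2−1=1
SNF(R) diag = [2] → torsion [2]

Answer: M ≅ ℤ^1 ⊕ ℤ/2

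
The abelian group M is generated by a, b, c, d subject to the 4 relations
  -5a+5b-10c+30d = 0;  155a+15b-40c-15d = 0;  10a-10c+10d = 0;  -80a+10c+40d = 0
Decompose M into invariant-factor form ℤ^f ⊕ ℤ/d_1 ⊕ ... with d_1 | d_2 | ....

rank_ℚ(R)=4; free=4−4=0
SNF(R) diag = [5, 5, 10, 10] → torsion [5, 5, 10, 10]

Answer: M ≅ ℤ/5 ⊕ ℤ/5 ⊕ ℤ/10 ⊕ ℤ/10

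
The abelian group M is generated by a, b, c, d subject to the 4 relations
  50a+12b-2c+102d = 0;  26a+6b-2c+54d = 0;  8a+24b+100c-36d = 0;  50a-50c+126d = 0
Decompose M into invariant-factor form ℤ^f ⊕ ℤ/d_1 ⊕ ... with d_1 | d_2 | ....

Answer: M ≅ ℤ/2 ⊕ ℤ/6 ⊕ ℤ/12 ⊕ ℤ/24

Derivation:
rank_ℚ(R)=4; free=4−4=0
SNF(R) diag = [2, 6, 12, 24] → torsion [2, 6, 12, 24]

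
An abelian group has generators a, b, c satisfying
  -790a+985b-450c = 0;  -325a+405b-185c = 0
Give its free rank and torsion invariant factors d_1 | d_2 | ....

Answer: M ≅ ℤ^1 ⊕ ℤ/5 ⊕ ℤ/5

Derivation:
rank_ℚ(R)=2; free=3−2=1
SNF(R) diag = [5, 5] → torsion [5, 5]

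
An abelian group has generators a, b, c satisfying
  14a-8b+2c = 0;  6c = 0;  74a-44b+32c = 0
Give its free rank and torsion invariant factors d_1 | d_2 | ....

Answer: M ≅ ℤ/2 ⊕ ℤ/6 ⊕ ℤ/12

Derivation:
rank_ℚ(R)=3; free=3−3=0
SNF(R) diag = [2, 6, 12] → torsion [2, 6, 12]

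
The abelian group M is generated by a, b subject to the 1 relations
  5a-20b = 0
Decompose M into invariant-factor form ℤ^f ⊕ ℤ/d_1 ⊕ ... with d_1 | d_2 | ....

rank_ℚ(R)=1; free=2−1=1
SNF(R) diag = [5] → torsion [5]

Answer: M ≅ ℤ^1 ⊕ ℤ/5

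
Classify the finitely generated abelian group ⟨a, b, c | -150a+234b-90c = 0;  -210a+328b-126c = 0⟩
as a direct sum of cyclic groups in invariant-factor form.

rank_ℚ(R)=2; free=3−2=1
SNF(R) diag = [2, 6] → torsion [2, 6]

Answer: M ≅ ℤ^1 ⊕ ℤ/2 ⊕ ℤ/6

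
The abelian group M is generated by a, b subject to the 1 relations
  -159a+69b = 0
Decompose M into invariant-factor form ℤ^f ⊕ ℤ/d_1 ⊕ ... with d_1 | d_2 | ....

rank_ℚ(R)=1; free=2−1=1
SNF(R) diag = [3] → torsion [3]

Answer: M ≅ ℤ^1 ⊕ ℤ/3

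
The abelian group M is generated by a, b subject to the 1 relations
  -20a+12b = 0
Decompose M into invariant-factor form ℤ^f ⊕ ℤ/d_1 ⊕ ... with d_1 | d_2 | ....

rank_ℚ(R)=1; free=2−1=1
SNF(R) diag = [4] → torsion [4]

Answer: M ≅ ℤ^1 ⊕ ℤ/4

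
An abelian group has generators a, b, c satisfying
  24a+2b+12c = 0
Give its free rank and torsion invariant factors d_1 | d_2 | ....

Answer: M ≅ ℤ^2 ⊕ ℤ/2

Derivation:
rank_ℚ(R)=1; free=3−1=2
SNF(R) diag = [2] → torsion [2]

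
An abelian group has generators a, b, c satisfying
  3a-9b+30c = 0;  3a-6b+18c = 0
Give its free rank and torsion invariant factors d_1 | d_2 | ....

Answer: M ≅ ℤ^1 ⊕ ℤ/3 ⊕ ℤ/3

Derivation:
rank_ℚ(R)=2; free=3−2=1
SNF(R) diag = [3, 3] → torsion [3, 3]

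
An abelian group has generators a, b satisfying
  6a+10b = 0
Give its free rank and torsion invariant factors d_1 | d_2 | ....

rank_ℚ(R)=1; free=2−1=1
SNF(R) diag = [2] → torsion [2]

Answer: M ≅ ℤ^1 ⊕ ℤ/2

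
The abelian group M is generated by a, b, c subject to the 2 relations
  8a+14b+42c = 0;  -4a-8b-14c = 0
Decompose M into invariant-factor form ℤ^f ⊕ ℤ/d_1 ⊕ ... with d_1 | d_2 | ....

rank_ℚ(R)=2; free=3−2=1
SNF(R) diag = [2, 2] → torsion [2, 2]

Answer: M ≅ ℤ^1 ⊕ ℤ/2 ⊕ ℤ/2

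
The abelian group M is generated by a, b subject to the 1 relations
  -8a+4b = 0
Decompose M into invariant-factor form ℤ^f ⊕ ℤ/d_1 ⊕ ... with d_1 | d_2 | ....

rank_ℚ(R)=1; free=2−1=1
SNF(R) diag = [4] → torsion [4]

Answer: M ≅ ℤ^1 ⊕ ℤ/4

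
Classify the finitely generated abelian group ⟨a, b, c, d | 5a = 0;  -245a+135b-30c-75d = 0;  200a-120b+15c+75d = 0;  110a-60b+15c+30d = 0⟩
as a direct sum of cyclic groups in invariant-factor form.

Answer: M ≅ ℤ/5 ⊕ ℤ/15 ⊕ ℤ/15 ⊕ ℤ/15

Derivation:
rank_ℚ(R)=4; free=4−4=0
SNF(R) diag = [5, 15, 15, 15] → torsion [5, 15, 15, 15]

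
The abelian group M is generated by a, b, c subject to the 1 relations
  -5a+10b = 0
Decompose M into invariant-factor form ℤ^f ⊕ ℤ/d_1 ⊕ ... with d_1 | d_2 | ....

Answer: M ≅ ℤ^2 ⊕ ℤ/5

Derivation:
rank_ℚ(R)=1; free=3−1=2
SNF(R) diag = [5] → torsion [5]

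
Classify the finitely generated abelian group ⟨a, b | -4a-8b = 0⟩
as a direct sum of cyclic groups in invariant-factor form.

Answer: M ≅ ℤ^1 ⊕ ℤ/4

Derivation:
rank_ℚ(R)=1; free=2−1=1
SNF(R) diag = [4] → torsion [4]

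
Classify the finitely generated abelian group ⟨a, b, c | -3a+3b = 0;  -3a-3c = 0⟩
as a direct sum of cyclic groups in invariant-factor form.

rank_ℚ(R)=2; free=3−2=1
SNF(R) diag = [3, 3] → torsion [3, 3]

Answer: M ≅ ℤ^1 ⊕ ℤ/3 ⊕ ℤ/3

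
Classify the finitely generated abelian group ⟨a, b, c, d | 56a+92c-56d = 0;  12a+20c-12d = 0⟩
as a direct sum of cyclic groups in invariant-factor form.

rank_ℚ(R)=2; free=4−2=2
SNF(R) diag = [4, 4] → torsion [4, 4]

Answer: M ≅ ℤ^2 ⊕ ℤ/4 ⊕ ℤ/4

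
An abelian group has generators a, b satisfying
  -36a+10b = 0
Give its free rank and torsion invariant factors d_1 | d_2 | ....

rank_ℚ(R)=1; free=2−1=1
SNF(R) diag = [2] → torsion [2]

Answer: M ≅ ℤ^1 ⊕ ℤ/2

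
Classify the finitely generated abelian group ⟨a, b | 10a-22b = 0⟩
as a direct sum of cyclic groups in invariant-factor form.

rank_ℚ(R)=1; free=2−1=1
SNF(R) diag = [2] → torsion [2]

Answer: M ≅ ℤ^1 ⊕ ℤ/2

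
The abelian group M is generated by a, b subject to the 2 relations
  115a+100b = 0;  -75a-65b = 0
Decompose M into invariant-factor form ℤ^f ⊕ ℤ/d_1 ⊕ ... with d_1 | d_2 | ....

Answer: M ≅ ℤ/5 ⊕ ℤ/5

Derivation:
rank_ℚ(R)=2; free=2−2=0
SNF(R) diag = [5, 5] → torsion [5, 5]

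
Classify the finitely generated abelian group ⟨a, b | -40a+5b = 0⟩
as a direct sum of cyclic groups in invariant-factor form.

rank_ℚ(R)=1; free=2−1=1
SNF(R) diag = [5] → torsion [5]

Answer: M ≅ ℤ^1 ⊕ ℤ/5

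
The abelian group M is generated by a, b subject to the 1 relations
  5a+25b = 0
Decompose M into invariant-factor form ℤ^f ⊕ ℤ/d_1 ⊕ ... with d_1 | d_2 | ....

Answer: M ≅ ℤ^1 ⊕ ℤ/5

Derivation:
rank_ℚ(R)=1; free=2−1=1
SNF(R) diag = [5] → torsion [5]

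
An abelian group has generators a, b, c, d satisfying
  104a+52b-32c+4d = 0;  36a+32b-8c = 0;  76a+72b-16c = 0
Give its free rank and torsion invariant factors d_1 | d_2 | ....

Answer: M ≅ ℤ^1 ⊕ ℤ/4 ⊕ ℤ/4 ⊕ ℤ/8

Derivation:
rank_ℚ(R)=3; free=4−3=1
SNF(R) diag = [4, 4, 8] → torsion [4, 4, 8]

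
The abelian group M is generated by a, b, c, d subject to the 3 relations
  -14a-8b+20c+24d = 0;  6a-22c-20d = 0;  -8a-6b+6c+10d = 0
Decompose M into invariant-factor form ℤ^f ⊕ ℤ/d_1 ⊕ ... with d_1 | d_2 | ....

rank_ℚ(R)=3; free=4−3=1
SNF(R) diag = [2, 2, 2] → torsion [2, 2, 2]

Answer: M ≅ ℤ^1 ⊕ ℤ/2 ⊕ ℤ/2 ⊕ ℤ/2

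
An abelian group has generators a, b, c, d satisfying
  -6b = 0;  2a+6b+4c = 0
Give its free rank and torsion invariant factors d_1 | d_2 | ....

rank_ℚ(R)=2; free=4−2=2
SNF(R) diag = [2, 6] → torsion [2, 6]

Answer: M ≅ ℤ^2 ⊕ ℤ/2 ⊕ ℤ/6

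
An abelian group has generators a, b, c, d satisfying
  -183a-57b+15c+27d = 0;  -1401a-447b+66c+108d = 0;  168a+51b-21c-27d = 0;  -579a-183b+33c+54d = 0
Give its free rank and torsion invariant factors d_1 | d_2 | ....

Answer: M ≅ ℤ/3 ⊕ ℤ/9 ⊕ ℤ/27 ⊕ ℤ/81

Derivation:
rank_ℚ(R)=4; free=4−4=0
SNF(R) diag = [3, 9, 27, 81] → torsion [3, 9, 27, 81]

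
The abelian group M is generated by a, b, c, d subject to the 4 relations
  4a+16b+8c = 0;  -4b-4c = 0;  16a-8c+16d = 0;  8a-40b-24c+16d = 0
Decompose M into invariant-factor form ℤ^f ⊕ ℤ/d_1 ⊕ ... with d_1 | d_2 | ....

Answer: M ≅ ℤ/4 ⊕ ℤ/4 ⊕ ℤ/8 ⊕ ℤ/16

Derivation:
rank_ℚ(R)=4; free=4−4=0
SNF(R) diag = [4, 4, 8, 16] → torsion [4, 4, 8, 16]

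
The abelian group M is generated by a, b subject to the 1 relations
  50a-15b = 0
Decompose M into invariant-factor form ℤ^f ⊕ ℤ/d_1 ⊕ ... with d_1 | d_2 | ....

rank_ℚ(R)=1; free=2−1=1
SNF(R) diag = [5] → torsion [5]

Answer: M ≅ ℤ^1 ⊕ ℤ/5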